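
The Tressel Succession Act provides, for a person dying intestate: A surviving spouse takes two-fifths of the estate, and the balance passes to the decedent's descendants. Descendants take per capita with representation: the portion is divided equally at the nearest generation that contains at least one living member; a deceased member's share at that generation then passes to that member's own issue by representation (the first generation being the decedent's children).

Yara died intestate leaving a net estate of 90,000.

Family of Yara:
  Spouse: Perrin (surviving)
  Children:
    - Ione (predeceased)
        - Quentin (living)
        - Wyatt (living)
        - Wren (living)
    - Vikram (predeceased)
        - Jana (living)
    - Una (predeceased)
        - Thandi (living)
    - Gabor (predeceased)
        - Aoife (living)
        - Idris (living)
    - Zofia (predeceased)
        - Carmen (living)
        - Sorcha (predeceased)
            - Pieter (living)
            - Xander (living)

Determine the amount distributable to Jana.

Jana receives 6,000.

Perrin takes two-fifths of 90,000 = 36,000. The remaining 54,000 passes to the descendants.
No child survives, so the initial division is made at the grandchildren's generation.
The descendants' portion (54,000) is divided into 9 shares of 6,000: Quentin, Wyatt, Wren, Jana, Thandi, Aoife, Idris, and Carmen each take 6,000; Sorcha's 6,000 share passes to Sorcha's issue.
Sorcha's share (6,000) is divided into 2 shares of 3,000: Pieter and Xander each take 3,000.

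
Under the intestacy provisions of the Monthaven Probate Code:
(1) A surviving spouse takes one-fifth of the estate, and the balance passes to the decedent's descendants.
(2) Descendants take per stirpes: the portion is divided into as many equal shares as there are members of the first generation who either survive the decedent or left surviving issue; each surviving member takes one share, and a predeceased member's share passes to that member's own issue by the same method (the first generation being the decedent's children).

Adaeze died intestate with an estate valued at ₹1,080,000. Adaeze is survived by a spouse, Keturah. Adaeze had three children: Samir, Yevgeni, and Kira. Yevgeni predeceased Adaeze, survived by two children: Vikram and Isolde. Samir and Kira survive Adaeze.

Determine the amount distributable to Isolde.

Keturah takes one-fifth of ₹1,080,000 = ₹216,000. The remaining ₹864,000 passes to the descendants.
The descendants' portion (₹864,000) is divided into 3 shares of ₹288,000: Samir and Kira each take ₹288,000; Yevgeni's ₹288,000 share passes to Yevgeni's issue.
Yevgeni's share (₹288,000) is divided into 2 shares of ₹144,000: Vikram and Isolde each take ₹144,000.

Isolde receives ₹144,000.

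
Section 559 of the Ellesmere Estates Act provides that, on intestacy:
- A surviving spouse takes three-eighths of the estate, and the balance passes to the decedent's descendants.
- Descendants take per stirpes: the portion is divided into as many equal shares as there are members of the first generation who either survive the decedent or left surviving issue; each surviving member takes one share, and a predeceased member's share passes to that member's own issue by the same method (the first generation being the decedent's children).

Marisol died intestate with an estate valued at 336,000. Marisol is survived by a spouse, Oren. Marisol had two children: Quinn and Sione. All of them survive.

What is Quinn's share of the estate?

Quinn receives 105,000.

Oren takes three-eighths of 336,000 = 126,000. The remaining 210,000 passes to the descendants.
The descendants' portion (210,000) is divided into 2 shares of 105,000: Quinn and Sione each take 105,000.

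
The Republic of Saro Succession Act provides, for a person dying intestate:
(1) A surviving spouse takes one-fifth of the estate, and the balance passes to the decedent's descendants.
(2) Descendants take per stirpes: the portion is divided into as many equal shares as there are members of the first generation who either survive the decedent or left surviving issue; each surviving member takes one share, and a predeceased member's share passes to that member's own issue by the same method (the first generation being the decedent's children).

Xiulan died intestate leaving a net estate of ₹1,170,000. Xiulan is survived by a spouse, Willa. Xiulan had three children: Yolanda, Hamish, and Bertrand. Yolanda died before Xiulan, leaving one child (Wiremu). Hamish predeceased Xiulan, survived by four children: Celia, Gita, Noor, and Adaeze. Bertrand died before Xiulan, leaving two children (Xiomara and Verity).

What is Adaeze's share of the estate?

Willa takes one-fifth of ₹1,170,000 = ₹234,000. The remaining ₹936,000 passes to the descendants.
The descendants' portion (₹936,000) is divided into 3 shares of ₹312,000: Yolanda's ₹312,000 share passes to Yolanda's issue; Hamish's ₹312,000 share passes to Hamish's issue; Bertrand's ₹312,000 share passes to Bertrand's issue.
Yolanda's share (₹312,000) passes entirely to Wiremu.
Hamish's share (₹312,000) is divided into 4 shares of ₹78,000: Celia, Gita, Noor, and Adaeze each take ₹78,000.
Bertrand's share (₹312,000) is divided into 2 shares of ₹156,000: Xiomara and Verity each take ₹156,000.

Adaeze receives ₹78,000.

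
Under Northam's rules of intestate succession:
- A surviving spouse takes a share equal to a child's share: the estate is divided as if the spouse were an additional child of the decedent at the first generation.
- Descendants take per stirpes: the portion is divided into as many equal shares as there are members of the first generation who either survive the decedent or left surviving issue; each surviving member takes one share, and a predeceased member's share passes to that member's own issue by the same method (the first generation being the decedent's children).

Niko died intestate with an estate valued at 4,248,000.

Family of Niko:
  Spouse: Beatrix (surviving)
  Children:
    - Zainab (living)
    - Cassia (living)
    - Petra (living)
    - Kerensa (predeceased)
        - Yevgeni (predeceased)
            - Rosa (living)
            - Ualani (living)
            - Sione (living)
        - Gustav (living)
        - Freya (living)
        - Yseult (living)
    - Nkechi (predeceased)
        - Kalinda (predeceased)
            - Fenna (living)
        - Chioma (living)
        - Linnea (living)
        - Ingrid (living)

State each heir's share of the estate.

The spouse counts as an additional share at the children's level, so there are 6 primary shares of 708,000. Beatrix takes one such share (708,000).
The children's combined portion (3,540,000) is divided into 5 shares of 708,000: Zainab, Cassia, and Petra each take 708,000; Kerensa's 708,000 share passes to Kerensa's issue; Nkechi's 708,000 share passes to Nkechi's issue.
Kerensa's share (708,000) is divided into 4 shares of 177,000: Gustav, Freya, and Yseult each take 177,000; Yevgeni's 177,000 share passes to Yevgeni's issue.
Yevgeni's share (177,000) is divided into 3 shares of 59,000: Rosa, Ualani, and Sione each take 59,000.
Nkechi's share (708,000) is divided into 4 shares of 177,000: Chioma, Linnea, and Ingrid each take 177,000; Kalinda's 177,000 share passes to Kalinda's issue.
Kalinda's share (177,000) passes entirely to Fenna.

Beatrix: 708,000; Zainab: 708,000; Cassia: 708,000; Petra: 708,000; Rosa: 59,000; Ualani: 59,000; Sione: 59,000; Gustav: 177,000; Freya: 177,000; Yseult: 177,000; Fenna: 177,000; Chioma: 177,000; Linnea: 177,000; Ingrid: 177,000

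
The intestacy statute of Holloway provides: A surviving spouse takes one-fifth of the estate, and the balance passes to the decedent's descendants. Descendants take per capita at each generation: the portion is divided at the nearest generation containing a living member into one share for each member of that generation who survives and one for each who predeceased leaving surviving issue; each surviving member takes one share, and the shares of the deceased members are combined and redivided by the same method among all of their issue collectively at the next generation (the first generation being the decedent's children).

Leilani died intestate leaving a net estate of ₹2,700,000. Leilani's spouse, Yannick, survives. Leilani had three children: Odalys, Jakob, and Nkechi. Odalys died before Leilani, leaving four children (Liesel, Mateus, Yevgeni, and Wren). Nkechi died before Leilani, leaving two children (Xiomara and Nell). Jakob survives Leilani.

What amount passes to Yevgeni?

Yevgeni receives ₹240,000.

Yannick takes one-fifth of ₹2,700,000 = ₹540,000. The remaining ₹2,160,000 passes to the descendants.
The descendants' portion (₹2,160,000) is divided at the children's generation into 3 shares of ₹720,000. Jakob takes ₹720,000. The 2 shares of the deceased (Odalys and Nkechi) are combined into a pool of ₹1,440,000.
That pool (₹1,440,000) is divided at the grandchildren's generation equally among Liesel, Mateus, Yevgeni, Wren, Xiomara, and Nell: ₹240,000 each.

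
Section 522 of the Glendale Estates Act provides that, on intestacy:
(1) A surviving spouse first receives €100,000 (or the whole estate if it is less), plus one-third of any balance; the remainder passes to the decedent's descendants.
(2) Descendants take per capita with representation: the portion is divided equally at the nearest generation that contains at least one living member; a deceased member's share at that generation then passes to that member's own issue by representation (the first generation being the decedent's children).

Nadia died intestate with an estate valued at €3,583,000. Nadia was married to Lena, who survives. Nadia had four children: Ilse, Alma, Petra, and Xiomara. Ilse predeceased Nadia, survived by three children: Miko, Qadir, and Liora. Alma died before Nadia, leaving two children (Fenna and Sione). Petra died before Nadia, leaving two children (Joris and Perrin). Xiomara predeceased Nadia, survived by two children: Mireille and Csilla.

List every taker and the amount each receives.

Lena: €1,261,000; Miko: €258,000; Qadir: €258,000; Liora: €258,000; Fenna: €258,000; Sione: €258,000; Joris: €258,000; Perrin: €258,000; Mireille: €258,000; Csilla: €258,000

Lena first takes €100,000, leaving a balance of €3,483,000. Lena then takes one-third of the balance (€1,161,000), for a total of €1,261,000. The remaining €2,322,000 passes to the descendants.
No child survives, so the initial division is made at the grandchildren's generation.
The descendants' portion (€2,322,000) is divided into 9 shares of €258,000: Miko, Qadir, Liora, Fenna, Sione, Joris, Perrin, Mireille, and Csilla each take €258,000.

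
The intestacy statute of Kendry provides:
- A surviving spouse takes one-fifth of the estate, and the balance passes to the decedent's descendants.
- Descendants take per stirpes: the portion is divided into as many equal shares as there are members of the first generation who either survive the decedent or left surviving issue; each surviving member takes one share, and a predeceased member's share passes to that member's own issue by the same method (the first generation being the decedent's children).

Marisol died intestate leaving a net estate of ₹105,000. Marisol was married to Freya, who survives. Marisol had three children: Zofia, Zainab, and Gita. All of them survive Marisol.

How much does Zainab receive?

Freya takes one-fifth of ₹105,000 = ₹21,000. The remaining ₹84,000 passes to the descendants.
The descendants' portion (₹84,000) is divided into 3 shares of ₹28,000: Zofia, Zainab, and Gita each take ₹28,000.

Zainab receives ₹28,000.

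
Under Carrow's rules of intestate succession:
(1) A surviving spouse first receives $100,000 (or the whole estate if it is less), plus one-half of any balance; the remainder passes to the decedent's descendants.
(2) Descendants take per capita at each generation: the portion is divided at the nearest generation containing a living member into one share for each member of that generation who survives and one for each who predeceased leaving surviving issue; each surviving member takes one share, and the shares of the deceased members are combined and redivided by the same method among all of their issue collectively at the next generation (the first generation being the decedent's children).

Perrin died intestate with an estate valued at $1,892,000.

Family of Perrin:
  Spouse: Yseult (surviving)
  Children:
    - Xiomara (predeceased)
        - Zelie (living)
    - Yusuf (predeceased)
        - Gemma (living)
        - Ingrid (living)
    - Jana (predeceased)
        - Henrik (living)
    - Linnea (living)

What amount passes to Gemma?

Yseult first takes $100,000, leaving a balance of $1,792,000. Yseult then takes one-half of the balance ($896,000), for a total of $996,000. The remaining $896,000 passes to the descendants.
The descendants' portion ($896,000) is divided at the children's generation into 4 shares of $224,000. Linnea takes $224,000. The 3 shares of the deceased (Xiomara, Yusuf, and Jana) are combined into a pool of $672,000.
That pool ($672,000) is divided at the grandchildren's generation equally among Zelie, Gemma, Ingrid, and Henrik: $168,000 each.

Gemma receives $168,000.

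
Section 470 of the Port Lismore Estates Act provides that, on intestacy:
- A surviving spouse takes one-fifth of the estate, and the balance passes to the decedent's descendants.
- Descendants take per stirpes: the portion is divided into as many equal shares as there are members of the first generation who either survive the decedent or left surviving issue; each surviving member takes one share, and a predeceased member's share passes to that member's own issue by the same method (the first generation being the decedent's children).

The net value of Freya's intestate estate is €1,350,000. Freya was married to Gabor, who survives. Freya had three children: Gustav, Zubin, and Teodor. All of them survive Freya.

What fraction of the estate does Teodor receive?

Teodor receives 4/15 of the estate.

Gabor takes one-fifth of €1,350,000 = €270,000. The remaining €1,080,000 passes to the descendants.
The descendants' portion (€1,080,000) is divided into 3 shares of €360,000: Gustav, Zubin, and Teodor each take €360,000.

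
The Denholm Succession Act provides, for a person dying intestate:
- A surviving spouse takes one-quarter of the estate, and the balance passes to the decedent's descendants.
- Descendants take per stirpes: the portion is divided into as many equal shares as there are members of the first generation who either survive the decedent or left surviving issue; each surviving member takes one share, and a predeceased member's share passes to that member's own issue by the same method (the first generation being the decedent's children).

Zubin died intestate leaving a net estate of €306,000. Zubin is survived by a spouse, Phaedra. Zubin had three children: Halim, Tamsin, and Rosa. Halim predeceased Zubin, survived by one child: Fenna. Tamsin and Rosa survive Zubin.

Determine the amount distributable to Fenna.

Fenna receives €76,500.

Phaedra takes one-quarter of €306,000 = €76,500. The remaining €229,500 passes to the descendants.
The descendants' portion (€229,500) is divided into 3 shares of €76,500: Tamsin and Rosa each take €76,500; Halim's €76,500 share passes to Halim's issue.
Halim's share (€76,500) passes entirely to Fenna.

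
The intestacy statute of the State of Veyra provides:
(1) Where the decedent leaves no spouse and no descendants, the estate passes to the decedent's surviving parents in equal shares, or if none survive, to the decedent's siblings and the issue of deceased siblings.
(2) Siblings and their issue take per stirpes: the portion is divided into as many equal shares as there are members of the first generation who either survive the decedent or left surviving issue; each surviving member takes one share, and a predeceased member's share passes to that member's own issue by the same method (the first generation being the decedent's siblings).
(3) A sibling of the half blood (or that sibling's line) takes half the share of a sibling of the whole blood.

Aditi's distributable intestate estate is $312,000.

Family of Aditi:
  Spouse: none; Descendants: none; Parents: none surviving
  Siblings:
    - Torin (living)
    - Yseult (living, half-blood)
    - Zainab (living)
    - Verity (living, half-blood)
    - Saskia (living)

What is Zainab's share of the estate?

The entire $312,000 passes to the siblings and their issue.
Counting each half-blood sibling's line as half a unit, there are 4 units in $312,000, so one unit is $78,000. Whole-blood lines (Torin, Zainab, and Saskia) take $78,000 each; half-blood lines (Yseult and Verity) take $39,000 each.

Zainab receives $78,000.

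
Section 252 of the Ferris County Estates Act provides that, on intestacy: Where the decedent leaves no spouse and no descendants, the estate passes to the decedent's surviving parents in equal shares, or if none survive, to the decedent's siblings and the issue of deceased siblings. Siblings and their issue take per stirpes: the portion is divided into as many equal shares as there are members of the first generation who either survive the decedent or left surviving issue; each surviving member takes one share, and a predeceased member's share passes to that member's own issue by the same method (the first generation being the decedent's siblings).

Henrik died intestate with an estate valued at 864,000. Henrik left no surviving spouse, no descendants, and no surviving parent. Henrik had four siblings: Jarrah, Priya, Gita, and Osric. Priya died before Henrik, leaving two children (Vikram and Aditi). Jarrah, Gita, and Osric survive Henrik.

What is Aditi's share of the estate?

Aditi receives 108,000.

The entire 864,000 passes to the siblings and their issue.
That amount (864,000) is divided into 4 shares of 216,000: Jarrah, Gita, and Osric each take 216,000; Priya's 216,000 share passes to Priya's issue.
Priya's share (216,000) is divided into 2 shares of 108,000: Vikram and Aditi each take 108,000.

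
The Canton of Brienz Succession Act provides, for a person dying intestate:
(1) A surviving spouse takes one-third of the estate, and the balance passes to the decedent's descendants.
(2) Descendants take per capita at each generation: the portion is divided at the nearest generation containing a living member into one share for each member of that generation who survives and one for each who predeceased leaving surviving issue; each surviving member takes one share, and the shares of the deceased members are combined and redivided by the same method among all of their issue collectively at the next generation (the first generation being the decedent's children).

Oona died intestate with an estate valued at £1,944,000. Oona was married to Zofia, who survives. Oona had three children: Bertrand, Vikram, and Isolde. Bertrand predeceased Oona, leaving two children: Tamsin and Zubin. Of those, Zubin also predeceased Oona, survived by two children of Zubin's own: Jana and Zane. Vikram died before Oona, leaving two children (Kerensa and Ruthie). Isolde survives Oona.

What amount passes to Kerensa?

Kerensa receives £216,000.

Zofia takes one-third of £1,944,000 = £648,000. The remaining £1,296,000 passes to the descendants.
The descendants' portion (£1,296,000) is divided at the children's generation into 3 shares of £432,000. Isolde takes £432,000. The 2 shares of the deceased (Bertrand and Vikram) are combined into a pool of £864,000.
That pool (£864,000) is divided at the grandchildren's generation into 4 shares of £216,000. Tamsin, Kerensa, and Ruthie each take £216,000. The remaining share for the deceased Zubin (£216,000) is carried to the next generation.
That pool (£216,000) is divided at the great-grandchildren's generation equally among Jana and Zane: £108,000 each.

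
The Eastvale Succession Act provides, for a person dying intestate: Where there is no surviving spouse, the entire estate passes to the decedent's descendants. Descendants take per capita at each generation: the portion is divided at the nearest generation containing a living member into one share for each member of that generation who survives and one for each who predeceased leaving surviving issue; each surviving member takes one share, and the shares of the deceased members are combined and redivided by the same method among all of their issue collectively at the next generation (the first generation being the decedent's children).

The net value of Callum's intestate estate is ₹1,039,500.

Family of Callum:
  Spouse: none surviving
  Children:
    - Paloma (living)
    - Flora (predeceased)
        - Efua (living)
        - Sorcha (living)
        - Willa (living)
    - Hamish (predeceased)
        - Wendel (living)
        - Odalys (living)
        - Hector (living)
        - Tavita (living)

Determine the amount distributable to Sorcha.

Sorcha receives ₹99,000.

The entire ₹1,039,500 passes to the descendants.
That amount (₹1,039,500) is divided at the children's generation into 3 shares of ₹346,500. Paloma takes ₹346,500. The 2 shares of the deceased (Flora and Hamish) are combined into a pool of ₹693,000.
That pool (₹693,000) is divided at the grandchildren's generation equally among Efua, Sorcha, Willa, Wendel, Odalys, Hector, and Tavita: ₹99,000 each.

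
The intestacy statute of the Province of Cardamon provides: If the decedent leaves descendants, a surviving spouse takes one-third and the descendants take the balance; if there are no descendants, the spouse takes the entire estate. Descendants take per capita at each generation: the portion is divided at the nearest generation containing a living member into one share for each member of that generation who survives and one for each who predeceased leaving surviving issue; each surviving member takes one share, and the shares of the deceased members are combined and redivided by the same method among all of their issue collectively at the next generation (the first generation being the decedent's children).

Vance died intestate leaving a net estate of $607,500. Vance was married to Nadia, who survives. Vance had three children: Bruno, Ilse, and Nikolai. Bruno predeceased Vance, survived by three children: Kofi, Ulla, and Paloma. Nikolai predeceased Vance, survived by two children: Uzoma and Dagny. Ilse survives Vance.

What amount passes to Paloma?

Nadia takes one-third of $607,500 = $202,500. The remaining $405,000 passes to the descendants.
The descendants' portion ($405,000) is divided at the children's generation into 3 shares of $135,000. Ilse takes $135,000. The 2 shares of the deceased (Bruno and Nikolai) are combined into a pool of $270,000.
That pool ($270,000) is divided at the grandchildren's generation equally among Kofi, Ulla, Paloma, Uzoma, and Dagny: $54,000 each.

Paloma receives $54,000.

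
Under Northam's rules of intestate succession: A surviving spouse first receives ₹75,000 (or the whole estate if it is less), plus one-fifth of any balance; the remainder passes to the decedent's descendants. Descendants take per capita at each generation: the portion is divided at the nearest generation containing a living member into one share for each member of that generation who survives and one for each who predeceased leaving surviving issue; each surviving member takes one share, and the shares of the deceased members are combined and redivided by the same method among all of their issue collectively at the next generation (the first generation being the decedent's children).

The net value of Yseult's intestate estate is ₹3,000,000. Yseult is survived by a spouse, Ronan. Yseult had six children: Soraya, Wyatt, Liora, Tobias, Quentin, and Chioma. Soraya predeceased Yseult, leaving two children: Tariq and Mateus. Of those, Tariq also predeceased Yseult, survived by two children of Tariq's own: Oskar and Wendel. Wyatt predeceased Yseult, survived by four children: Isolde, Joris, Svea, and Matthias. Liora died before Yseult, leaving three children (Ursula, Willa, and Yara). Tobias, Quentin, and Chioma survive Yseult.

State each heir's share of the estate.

Ronan: ₹660,000; Oskar: ₹65,000; Wendel: ₹65,000; Mateus: ₹130,000; Isolde: ₹130,000; Joris: ₹130,000; Svea: ₹130,000; Matthias: ₹130,000; Ursula: ₹130,000; Willa: ₹130,000; Yara: ₹130,000; Tobias: ₹390,000; Quentin: ₹390,000; Chioma: ₹390,000

Ronan first takes ₹75,000, leaving a balance of ₹2,925,000. Ronan then takes one-fifth of the balance (₹585,000), for a total of ₹660,000. The remaining ₹2,340,000 passes to the descendants.
The descendants' portion (₹2,340,000) is divided at the children's generation into 6 shares of ₹390,000. Tobias, Quentin, and Chioma each take ₹390,000. The 3 shares of the deceased (Soraya, Wyatt, and Liora) are combined into a pool of ₹1,170,000.
That pool (₹1,170,000) is divided at the grandchildren's generation into 9 shares of ₹130,000. Mateus, Isolde, Joris, Svea, Matthias, Ursula, Willa, and Yara each take ₹130,000. The remaining share for the deceased Tariq (₹130,000) is carried to the next generation.
That pool (₹130,000) is divided at the great-grandchildren's generation equally among Oskar and Wendel: ₹65,000 each.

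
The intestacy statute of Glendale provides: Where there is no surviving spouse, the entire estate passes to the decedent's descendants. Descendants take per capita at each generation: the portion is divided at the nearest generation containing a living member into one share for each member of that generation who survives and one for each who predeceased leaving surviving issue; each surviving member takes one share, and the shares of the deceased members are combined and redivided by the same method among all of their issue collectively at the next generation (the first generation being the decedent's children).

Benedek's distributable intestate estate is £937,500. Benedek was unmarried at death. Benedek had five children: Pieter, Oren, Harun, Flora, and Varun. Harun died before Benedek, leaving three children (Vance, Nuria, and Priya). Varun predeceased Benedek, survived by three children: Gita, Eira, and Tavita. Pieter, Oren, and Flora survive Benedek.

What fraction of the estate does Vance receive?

The entire £937,500 passes to the descendants.
That amount (£937,500) is divided at the children's generation into 5 shares of £187,500. Pieter, Oren, and Flora each take £187,500. The 2 shares of the deceased (Harun and Varun) are combined into a pool of £375,000.
That pool (£375,000) is divided at the grandchildren's generation equally among Vance, Nuria, Priya, Gita, Eira, and Tavita: £62,500 each.

Vance receives 1/15 of the estate.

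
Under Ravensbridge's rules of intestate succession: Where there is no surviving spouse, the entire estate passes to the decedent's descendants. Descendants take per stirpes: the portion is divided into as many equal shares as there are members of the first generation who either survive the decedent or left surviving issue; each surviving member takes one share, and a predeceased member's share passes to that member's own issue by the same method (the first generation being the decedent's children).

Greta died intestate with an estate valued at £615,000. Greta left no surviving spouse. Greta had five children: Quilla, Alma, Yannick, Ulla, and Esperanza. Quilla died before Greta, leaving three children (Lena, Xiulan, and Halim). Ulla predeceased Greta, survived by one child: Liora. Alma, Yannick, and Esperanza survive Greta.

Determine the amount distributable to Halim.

Halim receives £41,000.

The entire £615,000 passes to the descendants.
That amount (£615,000) is divided into 5 shares of £123,000: Alma, Yannick, and Esperanza each take £123,000; Quilla's £123,000 share passes to Quilla's issue; Ulla's £123,000 share passes to Ulla's issue.
Quilla's share (£123,000) is divided into 3 shares of £41,000: Lena, Xiulan, and Halim each take £41,000.
Ulla's share (£123,000) passes entirely to Liora.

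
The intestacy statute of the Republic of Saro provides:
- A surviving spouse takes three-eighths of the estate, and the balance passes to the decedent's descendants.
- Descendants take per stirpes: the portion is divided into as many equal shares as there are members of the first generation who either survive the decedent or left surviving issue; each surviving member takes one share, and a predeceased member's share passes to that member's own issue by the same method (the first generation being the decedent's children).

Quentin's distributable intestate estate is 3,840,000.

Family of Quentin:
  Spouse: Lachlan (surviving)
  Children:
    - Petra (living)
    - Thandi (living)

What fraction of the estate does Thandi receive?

Lachlan takes three-eighths of 3,840,000 = 1,440,000. The remaining 2,400,000 passes to the descendants.
The descendants' portion (2,400,000) is divided into 2 shares of 1,200,000: Petra and Thandi each take 1,200,000.

Thandi receives 5/16 of the estate.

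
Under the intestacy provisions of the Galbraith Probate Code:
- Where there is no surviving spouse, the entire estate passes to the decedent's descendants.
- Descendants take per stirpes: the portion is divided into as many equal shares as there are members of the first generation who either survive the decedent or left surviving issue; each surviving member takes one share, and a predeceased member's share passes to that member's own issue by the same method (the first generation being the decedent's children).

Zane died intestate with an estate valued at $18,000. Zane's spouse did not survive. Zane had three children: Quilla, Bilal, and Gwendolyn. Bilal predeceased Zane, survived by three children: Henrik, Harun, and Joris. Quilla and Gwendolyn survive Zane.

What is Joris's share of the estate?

The entire $18,000 passes to the descendants.
That amount ($18,000) is divided into 3 shares of $6,000: Quilla and Gwendolyn each take $6,000; Bilal's $6,000 share passes to Bilal's issue.
Bilal's share ($6,000) is divided into 3 shares of $2,000: Henrik, Harun, and Joris each take $2,000.

Joris receives $2,000.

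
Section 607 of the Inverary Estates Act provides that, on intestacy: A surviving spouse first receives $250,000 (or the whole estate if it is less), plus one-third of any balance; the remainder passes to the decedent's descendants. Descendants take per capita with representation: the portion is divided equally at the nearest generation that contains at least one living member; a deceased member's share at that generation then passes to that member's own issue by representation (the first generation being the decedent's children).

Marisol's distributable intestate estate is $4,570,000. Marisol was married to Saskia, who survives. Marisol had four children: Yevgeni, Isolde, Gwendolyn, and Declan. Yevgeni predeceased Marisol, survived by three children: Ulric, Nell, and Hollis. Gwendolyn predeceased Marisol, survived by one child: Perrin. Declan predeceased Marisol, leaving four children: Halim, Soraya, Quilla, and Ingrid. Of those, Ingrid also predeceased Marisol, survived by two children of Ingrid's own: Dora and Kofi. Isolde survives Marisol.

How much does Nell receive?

Nell receives $240,000.

Saskia first takes $250,000, leaving a balance of $4,320,000. Saskia then takes one-third of the balance ($1,440,000), for a total of $1,690,000. The remaining $2,880,000 passes to the descendants.
The descendants' portion ($2,880,000) is divided into 4 shares of $720,000: Isolde takes $720,000; Yevgeni's $720,000 share passes to Yevgeni's issue; Gwendolyn's $720,000 share passes to Gwendolyn's issue; Declan's $720,000 share passes to Declan's issue.
Yevgeni's share ($720,000) is divided into 3 shares of $240,000: Ulric, Nell, and Hollis each take $240,000.
Gwendolyn's share ($720,000) passes entirely to Perrin.
Declan's share ($720,000) is divided into 4 shares of $180,000: Halim, Soraya, and Quilla each take $180,000; Ingrid's $180,000 share passes to Ingrid's issue.
Ingrid's share ($180,000) is divided into 2 shares of $90,000: Dora and Kofi each take $90,000.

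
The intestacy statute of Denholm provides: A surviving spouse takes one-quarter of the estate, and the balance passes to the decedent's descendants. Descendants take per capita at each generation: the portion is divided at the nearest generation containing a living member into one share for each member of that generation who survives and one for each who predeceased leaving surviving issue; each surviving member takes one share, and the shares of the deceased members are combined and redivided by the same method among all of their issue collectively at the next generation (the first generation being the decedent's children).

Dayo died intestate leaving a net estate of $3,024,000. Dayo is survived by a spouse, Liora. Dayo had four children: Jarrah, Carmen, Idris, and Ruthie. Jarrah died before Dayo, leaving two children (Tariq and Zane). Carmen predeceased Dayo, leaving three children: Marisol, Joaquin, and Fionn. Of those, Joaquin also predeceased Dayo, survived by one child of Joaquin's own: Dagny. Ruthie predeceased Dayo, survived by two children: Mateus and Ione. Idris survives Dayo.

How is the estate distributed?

Liora: $756,000; Tariq: $243,000; Zane: $243,000; Marisol: $243,000; Dagny: $243,000; Fionn: $243,000; Idris: $567,000; Mateus: $243,000; Ione: $243,000

Liora takes one-quarter of $3,024,000 = $756,000. The remaining $2,268,000 passes to the descendants.
The descendants' portion ($2,268,000) is divided at the children's generation into 4 shares of $567,000. Idris takes $567,000. The 3 shares of the deceased (Jarrah, Carmen, and Ruthie) are combined into a pool of $1,701,000.
That pool ($1,701,000) is divided at the grandchildren's generation into 7 shares of $243,000. Tariq, Zane, Marisol, Fionn, Mateus, and Ione each take $243,000. The remaining share for the deceased Joaquin ($243,000) is carried to the next generation.
That pool ($243,000) passes entirely to Dagny, the sole taker at the great-grandchildren's generation.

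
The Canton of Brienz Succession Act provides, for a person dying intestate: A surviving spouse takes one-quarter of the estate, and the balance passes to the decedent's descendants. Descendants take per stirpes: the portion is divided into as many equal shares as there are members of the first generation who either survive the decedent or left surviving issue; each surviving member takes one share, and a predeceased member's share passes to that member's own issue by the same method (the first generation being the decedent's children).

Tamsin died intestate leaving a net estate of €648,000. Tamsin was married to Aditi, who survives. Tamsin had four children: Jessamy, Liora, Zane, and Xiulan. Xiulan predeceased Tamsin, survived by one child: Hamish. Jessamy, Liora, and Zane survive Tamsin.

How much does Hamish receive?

Hamish receives €121,500.

Aditi takes one-quarter of €648,000 = €162,000. The remaining €486,000 passes to the descendants.
The descendants' portion (€486,000) is divided into 4 shares of €121,500: Jessamy, Liora, and Zane each take €121,500; Xiulan's €121,500 share passes to Xiulan's issue.
Xiulan's share (€121,500) passes entirely to Hamish.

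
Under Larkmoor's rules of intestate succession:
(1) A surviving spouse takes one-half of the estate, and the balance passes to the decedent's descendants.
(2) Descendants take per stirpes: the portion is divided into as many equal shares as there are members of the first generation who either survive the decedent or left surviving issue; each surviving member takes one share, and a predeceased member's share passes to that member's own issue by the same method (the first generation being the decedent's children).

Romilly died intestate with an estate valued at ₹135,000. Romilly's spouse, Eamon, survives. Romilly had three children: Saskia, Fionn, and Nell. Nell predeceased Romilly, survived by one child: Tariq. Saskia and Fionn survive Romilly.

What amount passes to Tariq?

Eamon takes one-half of ₹135,000 = ₹67,500. The remaining ₹67,500 passes to the descendants.
The descendants' portion (₹67,500) is divided into 3 shares of ₹22,500: Saskia and Fionn each take ₹22,500; Nell's ₹22,500 share passes to Nell's issue.
Nell's share (₹22,500) passes entirely to Tariq.

Tariq receives ₹22,500.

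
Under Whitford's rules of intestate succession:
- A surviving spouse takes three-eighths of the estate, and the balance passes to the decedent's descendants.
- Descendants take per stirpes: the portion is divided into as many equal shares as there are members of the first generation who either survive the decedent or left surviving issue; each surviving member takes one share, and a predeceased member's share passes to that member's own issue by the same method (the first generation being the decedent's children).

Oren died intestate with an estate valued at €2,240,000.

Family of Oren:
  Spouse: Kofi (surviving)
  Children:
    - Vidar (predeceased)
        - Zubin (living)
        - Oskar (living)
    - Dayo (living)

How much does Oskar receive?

Oskar receives €350,000.

Kofi takes three-eighths of €2,240,000 = €840,000. The remaining €1,400,000 passes to the descendants.
The descendants' portion (€1,400,000) is divided into 2 shares of €700,000: Dayo takes €700,000; Vidar's €700,000 share passes to Vidar's issue.
Vidar's share (€700,000) is divided into 2 shares of €350,000: Zubin and Oskar each take €350,000.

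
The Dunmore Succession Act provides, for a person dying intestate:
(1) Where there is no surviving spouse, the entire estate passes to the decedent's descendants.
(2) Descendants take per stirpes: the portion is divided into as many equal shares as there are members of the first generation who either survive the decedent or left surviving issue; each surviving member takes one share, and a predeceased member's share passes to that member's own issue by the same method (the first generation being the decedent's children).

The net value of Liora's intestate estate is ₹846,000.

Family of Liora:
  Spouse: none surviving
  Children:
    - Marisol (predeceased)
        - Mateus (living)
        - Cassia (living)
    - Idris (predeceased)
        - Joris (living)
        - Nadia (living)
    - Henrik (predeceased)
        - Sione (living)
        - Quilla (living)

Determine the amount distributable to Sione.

Sione receives ₹141,000.

The entire ₹846,000 passes to the descendants.
That amount (₹846,000) is divided into 3 shares of ₹282,000: Marisol's ₹282,000 share passes to Marisol's issue; Idris's ₹282,000 share passes to Idris's issue; Henrik's ₹282,000 share passes to Henrik's issue.
Marisol's share (₹282,000) is divided into 2 shares of ₹141,000: Mateus and Cassia each take ₹141,000.
Idris's share (₹282,000) is divided into 2 shares of ₹141,000: Joris and Nadia each take ₹141,000.
Henrik's share (₹282,000) is divided into 2 shares of ₹141,000: Sione and Quilla each take ₹141,000.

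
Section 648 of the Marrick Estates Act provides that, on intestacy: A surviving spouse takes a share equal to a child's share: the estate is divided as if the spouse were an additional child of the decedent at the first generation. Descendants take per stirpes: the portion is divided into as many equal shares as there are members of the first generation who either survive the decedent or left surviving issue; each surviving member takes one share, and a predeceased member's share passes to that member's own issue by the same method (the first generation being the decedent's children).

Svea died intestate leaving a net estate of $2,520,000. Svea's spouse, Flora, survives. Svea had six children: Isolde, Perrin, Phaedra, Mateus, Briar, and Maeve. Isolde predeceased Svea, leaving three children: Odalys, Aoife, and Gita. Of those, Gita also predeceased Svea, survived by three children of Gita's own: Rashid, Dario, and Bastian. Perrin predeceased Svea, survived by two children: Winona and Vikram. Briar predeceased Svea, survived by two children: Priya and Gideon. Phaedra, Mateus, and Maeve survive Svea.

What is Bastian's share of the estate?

Bastian receives $40,000.

The spouse counts as an additional share at the children's level, so there are 7 primary shares of $360,000. Flora takes one such share ($360,000).
The children's combined portion ($2,160,000) is divided into 6 shares of $360,000: Phaedra, Mateus, and Maeve each take $360,000; Isolde's $360,000 share passes to Isolde's issue; Perrin's $360,000 share passes to Perrin's issue; Briar's $360,000 share passes to Briar's issue.
Isolde's share ($360,000) is divided into 3 shares of $120,000: Odalys and Aoife each take $120,000; Gita's $120,000 share passes to Gita's issue.
Gita's share ($120,000) is divided into 3 shares of $40,000: Rashid, Dario, and Bastian each take $40,000.
Perrin's share ($360,000) is divided into 2 shares of $180,000: Winona and Vikram each take $180,000.
Briar's share ($360,000) is divided into 2 shares of $180,000: Priya and Gideon each take $180,000.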